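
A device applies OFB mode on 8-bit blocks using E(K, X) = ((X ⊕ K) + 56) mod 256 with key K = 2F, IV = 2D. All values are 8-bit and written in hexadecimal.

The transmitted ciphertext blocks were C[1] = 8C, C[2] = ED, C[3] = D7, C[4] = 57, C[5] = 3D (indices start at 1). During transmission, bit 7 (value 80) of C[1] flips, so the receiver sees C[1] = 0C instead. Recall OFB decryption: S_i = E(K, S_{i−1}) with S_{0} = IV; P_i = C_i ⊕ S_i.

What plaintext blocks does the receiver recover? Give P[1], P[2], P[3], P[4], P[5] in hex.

Only C[1] changed, to 0C. In OFB, a change in C_i flips the same bit in P_i only; the keystream is unaffected. Decrypting the received ciphertext:
P[1]: S = E(K, 2D) = 58; 0C ⊕ 58 = 54.
P[2]: S = E(K, 58) = CD; ED ⊕ CD = 20.
P[3]: S = E(K, CD) = 38; D7 ⊕ 38 = EF.
P[4]: S = E(K, 38) = 6D; 57 ⊕ 6D = 3A.
P[5]: S = E(K, 6D) = 98; 3D ⊕ 98 = A5.
Blocks that differ from the original plaintext: P[1].

P[1] = 54, P[2] = 20, P[3] = EF, P[4] = 3A, P[5] = A5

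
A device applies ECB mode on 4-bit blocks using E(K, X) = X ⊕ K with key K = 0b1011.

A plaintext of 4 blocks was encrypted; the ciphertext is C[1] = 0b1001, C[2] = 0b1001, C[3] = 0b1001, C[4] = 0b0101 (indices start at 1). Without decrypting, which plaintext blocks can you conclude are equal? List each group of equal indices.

P[1] = P[2] = P[3]

ECB encrypts each block independently with the same key, so equal ciphertext blocks imply equal plaintext blocks.
C[1] = C[2] = C[3] = 0b1001, so P[1] = P[2] = P[3].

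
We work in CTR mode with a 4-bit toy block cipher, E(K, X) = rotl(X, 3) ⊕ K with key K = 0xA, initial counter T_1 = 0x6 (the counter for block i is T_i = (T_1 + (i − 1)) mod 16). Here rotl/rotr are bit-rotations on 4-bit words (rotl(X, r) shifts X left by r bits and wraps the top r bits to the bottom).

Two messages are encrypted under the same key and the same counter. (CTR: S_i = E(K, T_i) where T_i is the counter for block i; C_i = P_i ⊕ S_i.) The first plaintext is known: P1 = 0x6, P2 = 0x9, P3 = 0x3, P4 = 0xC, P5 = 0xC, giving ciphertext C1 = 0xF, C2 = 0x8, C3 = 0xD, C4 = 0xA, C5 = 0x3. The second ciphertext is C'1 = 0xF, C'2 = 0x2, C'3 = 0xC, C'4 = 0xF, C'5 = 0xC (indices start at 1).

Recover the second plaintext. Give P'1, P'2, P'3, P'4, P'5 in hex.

In CTR with a reused counter, both messages share the same keystream S_i, so C_i ⊕ C'_i = P_i ⊕ P'_i and thus P'_i = P_i ⊕ C_i ⊕ C'_i.
P'1: 0x6 ⊕ 0xF ⊕ 0xF = 0x6.
P'2: 0x9 ⊕ 0x8 ⊕ 0x2 = 0x3.
P'3: 0x3 ⊕ 0xD ⊕ 0xC = 0x2.
P'4: 0xC ⊕ 0xA ⊕ 0xF = 0x9.
P'5: 0xC ⊕ 0x3 ⊕ 0xC = 0x3.

P'1 = 0x6, P'2 = 0x3, P'3 = 0x2, P'4 = 0x9, P'5 = 0x3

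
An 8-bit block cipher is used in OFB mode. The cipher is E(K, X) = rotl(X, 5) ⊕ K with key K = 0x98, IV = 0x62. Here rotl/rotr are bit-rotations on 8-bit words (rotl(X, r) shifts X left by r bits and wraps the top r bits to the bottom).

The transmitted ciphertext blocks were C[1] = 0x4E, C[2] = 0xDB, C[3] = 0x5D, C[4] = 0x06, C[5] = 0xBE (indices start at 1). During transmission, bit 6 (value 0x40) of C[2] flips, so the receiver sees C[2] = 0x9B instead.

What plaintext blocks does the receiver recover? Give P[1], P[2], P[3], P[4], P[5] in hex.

P[1] = 0x9A, P[2] = 0x99, P[3] = 0x85, P[4] = 0x85, P[5] = 0x56

OFB decryption: S_i = E(K, S_{i−1}) with S_{0} = IV; P_i = C_i ⊕ S_i.
Only C[2] changed, to 0x9B. In OFB, a change in C_i flips the same bit in P_i only; the keystream is unaffected. Decrypting the received ciphertext:
P[1]: S = E(K, 0x62) = 0xD4; 0x4E ⊕ 0xD4 = 0x9A.
P[2]: S = E(K, 0xD4) = 0x02; 0x9B ⊕ 0x02 = 0x99.
P[3]: S = E(K, 0x02) = 0xD8; 0x5D ⊕ 0xD8 = 0x85.
P[4]: S = E(K, 0xD8) = 0x83; 0x06 ⊕ 0x83 = 0x85.
P[5]: S = E(K, 0x83) = 0xE8; 0xBE ⊕ 0xE8 = 0x56.
Blocks that differ from the original plaintext: P[2].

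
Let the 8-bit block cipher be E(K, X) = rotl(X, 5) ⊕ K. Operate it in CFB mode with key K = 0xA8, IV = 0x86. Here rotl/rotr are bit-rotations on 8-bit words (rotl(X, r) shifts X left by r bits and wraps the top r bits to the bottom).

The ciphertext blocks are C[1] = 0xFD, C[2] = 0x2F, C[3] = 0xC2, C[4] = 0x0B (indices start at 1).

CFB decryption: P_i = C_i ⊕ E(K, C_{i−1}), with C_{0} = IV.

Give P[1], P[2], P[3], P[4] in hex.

P[1] = 0x85, P[2] = 0x38, P[3] = 0x8F, P[4] = 0xFB

P[1]: E(K, 0x86) = 0x78; 0xFD ⊕ 0x78 = 0x85.
P[2]: E(K, 0xFD) = 0x17; 0x2F ⊕ 0x17 = 0x38.
P[3]: E(K, 0x2F) = 0x4D; 0xC2 ⊕ 0x4D = 0x8F.
P[4]: E(K, 0xC2) = 0xF0; 0x0B ⊕ 0xF0 = 0xFB.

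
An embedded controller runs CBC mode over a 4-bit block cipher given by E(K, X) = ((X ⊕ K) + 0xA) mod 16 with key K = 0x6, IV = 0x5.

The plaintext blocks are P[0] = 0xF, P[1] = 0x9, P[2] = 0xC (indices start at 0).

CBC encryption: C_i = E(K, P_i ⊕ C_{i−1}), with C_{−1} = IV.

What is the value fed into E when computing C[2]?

0xF

C[0]: P[0] ⊕ 0x5 = 0xA; E(K, 0xA) = 0x6.
C[1]: P[1] ⊕ 0x6 = 0xF; E(K, 0xF) = 0x3.
C[2]: P[2] ⊕ 0x3 = 0xF; E(K, 0xF) = 0x3.
So the input to E for block [2] is 0xF.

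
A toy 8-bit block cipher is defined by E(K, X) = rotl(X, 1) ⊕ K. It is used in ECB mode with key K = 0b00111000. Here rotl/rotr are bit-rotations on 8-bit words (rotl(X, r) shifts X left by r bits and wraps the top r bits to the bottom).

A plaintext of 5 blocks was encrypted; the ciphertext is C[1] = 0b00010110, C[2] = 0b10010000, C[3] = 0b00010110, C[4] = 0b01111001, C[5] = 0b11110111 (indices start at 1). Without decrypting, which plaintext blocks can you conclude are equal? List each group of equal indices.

P[1] = P[3]

ECB encrypts each block independently with the same key, so equal ciphertext blocks imply equal plaintext blocks.
C[1] = C[3] = 0b00010110, so P[1] = P[3].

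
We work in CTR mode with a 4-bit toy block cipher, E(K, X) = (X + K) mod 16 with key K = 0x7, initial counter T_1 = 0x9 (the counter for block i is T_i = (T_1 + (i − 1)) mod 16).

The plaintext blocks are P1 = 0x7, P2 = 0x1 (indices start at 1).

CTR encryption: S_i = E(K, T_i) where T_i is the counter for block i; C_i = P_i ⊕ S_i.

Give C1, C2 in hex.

C1 = 0x7, C2 = 0x0

C1: T = 0x9, S = E(K, T) = 0x0; 0x7 ⊕ 0x0 = 0x7.
C2: T = 0xA, S = E(K, T) = 0x1; 0x1 ⊕ 0x1 = 0x0.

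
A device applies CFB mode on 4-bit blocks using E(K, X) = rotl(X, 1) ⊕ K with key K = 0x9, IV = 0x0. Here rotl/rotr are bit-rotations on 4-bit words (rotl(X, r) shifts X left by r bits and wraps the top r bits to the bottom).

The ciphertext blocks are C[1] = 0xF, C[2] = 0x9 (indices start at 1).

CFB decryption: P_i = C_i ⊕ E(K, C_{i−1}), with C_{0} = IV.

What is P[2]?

P[2]: E(K, 0xF) = 0x6; 0x9 ⊕ 0x6 = 0xF.

P[2] = 0xF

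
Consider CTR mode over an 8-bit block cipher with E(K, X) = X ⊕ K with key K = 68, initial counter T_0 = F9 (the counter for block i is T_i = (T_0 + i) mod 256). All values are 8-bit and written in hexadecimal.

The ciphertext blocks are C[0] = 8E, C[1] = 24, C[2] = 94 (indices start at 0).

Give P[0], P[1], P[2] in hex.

P[0] = 1F, P[1] = B6, P[2] = 07

CTR decryption: S_i = E(K, T_i) where T_i is the counter for block i; P_i = C_i ⊕ S_i.
P[0]: T = F9, S = E(K, T) = 91; 8E ⊕ 91 = 1F.
P[1]: T = FA, S = E(K, T) = 92; 24 ⊕ 92 = B6.
P[2]: T = FB, S = E(K, T) = 93; 94 ⊕ 93 = 07.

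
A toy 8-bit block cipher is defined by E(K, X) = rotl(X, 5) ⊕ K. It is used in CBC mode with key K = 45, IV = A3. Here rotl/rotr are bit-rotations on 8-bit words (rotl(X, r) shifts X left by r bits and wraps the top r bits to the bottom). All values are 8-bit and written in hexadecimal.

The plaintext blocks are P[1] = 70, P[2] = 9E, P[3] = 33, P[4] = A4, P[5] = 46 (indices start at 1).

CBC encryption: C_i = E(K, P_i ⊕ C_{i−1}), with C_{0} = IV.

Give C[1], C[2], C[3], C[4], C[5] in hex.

C[1]: P[1] ⊕ A3 = D3; E(K, D3) = 3F.
C[2]: P[2] ⊕ 3F = A1; E(K, A1) = 71.
C[3]: P[3] ⊕ 71 = 42; E(K, 42) = 0D.
C[4]: P[4] ⊕ 0D = A9; E(K, A9) = 70.
C[5]: P[5] ⊕ 70 = 36; E(K, 36) = 83.

C[1] = 3F, C[2] = 71, C[3] = 0D, C[4] = 70, C[5] = 83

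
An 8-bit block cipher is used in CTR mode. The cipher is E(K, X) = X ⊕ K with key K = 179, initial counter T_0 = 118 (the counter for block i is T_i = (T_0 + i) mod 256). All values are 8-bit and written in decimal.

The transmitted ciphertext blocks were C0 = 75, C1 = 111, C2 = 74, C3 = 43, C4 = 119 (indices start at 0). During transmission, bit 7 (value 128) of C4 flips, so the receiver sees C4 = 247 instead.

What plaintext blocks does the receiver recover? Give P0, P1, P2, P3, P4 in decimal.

P0 = 142, P1 = 171, P2 = 129, P3 = 225, P4 = 62

CTR decryption: S_i = E(K, T_i) where T_i is the counter for block i; P_i = C_i ⊕ S_i.
Only C4 changed, to 247. In CTR, a change in C_i flips the same bit in P_i only; the keystream is unaffected. Decrypting the received ciphertext:
P0: T = 118, S = E(K, T) = 197; 75 ⊕ 197 = 142.
P1: T = 119, S = E(K, T) = 196; 111 ⊕ 196 = 171.
P2: T = 120, S = E(K, T) = 203; 74 ⊕ 203 = 129.
P3: T = 121, S = E(K, T) = 202; 43 ⊕ 202 = 225.
P4: T = 122, S = E(K, T) = 201; 247 ⊕ 201 = 62.
Blocks that differ from the original plaintext: P4.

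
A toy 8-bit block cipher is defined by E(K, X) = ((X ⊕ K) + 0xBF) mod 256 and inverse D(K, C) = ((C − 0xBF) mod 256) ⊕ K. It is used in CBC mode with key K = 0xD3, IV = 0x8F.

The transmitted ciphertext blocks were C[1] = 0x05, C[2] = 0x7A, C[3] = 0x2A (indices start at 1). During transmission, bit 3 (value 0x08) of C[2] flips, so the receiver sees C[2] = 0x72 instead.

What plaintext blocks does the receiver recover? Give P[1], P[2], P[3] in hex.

CBC decryption: P_i = D(K, C_i) ⊕ C_{i−1}, with C_{0} = IV.
Only C[2] changed, to 0x72. In CBC, a change in C_i garbles P_i and flips the same bit in P_{i+1}. Decrypting the received ciphertext:
P[1]: D(K, 0x05) = 0x95; 0x95 ⊕ 0x8F = 0x1A.
P[2]: D(K, 0x72) = 0x60; 0x60 ⊕ 0x05 = 0x65.
P[3]: D(K, 0x2A) = 0xB8; 0xB8 ⊕ 0x72 = 0xCA.
Blocks that differ from the original plaintext: P[2], P[3].

P[1] = 0x1A, P[2] = 0x65, P[3] = 0xCA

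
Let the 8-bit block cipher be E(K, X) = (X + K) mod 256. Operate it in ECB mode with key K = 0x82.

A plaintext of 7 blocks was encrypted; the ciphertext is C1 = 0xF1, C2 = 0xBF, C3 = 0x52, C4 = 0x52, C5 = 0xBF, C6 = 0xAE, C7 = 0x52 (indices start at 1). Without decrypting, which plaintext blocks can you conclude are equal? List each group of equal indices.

ECB encrypts each block independently with the same key, so equal ciphertext blocks imply equal plaintext blocks.
C2 = C5 = 0xBF, so P2 = P5.
C3 = C4 = C7 = 0x52, so P3 = P4 = P7.

P2 = P5; P3 = P4 = P7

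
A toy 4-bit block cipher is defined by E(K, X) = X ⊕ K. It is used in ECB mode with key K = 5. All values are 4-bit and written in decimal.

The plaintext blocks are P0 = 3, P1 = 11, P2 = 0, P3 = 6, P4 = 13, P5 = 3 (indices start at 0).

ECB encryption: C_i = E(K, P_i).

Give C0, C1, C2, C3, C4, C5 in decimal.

C0: E(K, 3) = 6.
C1: E(K, 11) = 14.
C2: E(K, 0) = 5.
C3: E(K, 6) = 3.
C4: E(K, 13) = 8.
C5: E(K, 3) = 6.

C0 = 6, C1 = 14, C2 = 5, C3 = 3, C4 = 8, C5 = 6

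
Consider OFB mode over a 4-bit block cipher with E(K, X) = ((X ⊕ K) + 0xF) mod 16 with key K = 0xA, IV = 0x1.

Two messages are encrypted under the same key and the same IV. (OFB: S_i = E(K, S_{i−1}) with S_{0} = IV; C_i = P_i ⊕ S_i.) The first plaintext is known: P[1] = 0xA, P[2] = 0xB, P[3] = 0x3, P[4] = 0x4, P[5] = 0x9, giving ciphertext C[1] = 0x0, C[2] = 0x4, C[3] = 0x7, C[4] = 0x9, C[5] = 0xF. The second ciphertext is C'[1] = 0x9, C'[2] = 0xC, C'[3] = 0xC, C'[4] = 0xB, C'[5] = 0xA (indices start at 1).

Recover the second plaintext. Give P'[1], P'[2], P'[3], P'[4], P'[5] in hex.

P'[1] = 0x3, P'[2] = 0x3, P'[3] = 0x8, P'[4] = 0x6, P'[5] = 0xC

In OFB with a reused IV, both messages share the same keystream S_i, so C_i ⊕ C'_i = P_i ⊕ P'_i and thus P'_i = P_i ⊕ C_i ⊕ C'_i.
P'[1]: 0xA ⊕ 0x0 ⊕ 0x9 = 0x3.
P'[2]: 0xB ⊕ 0x4 ⊕ 0xC = 0x3.
P'[3]: 0x3 ⊕ 0x7 ⊕ 0xC = 0x8.
P'[4]: 0x4 ⊕ 0x9 ⊕ 0xB = 0x6.
P'[5]: 0x9 ⊕ 0xF ⊕ 0xA = 0xC.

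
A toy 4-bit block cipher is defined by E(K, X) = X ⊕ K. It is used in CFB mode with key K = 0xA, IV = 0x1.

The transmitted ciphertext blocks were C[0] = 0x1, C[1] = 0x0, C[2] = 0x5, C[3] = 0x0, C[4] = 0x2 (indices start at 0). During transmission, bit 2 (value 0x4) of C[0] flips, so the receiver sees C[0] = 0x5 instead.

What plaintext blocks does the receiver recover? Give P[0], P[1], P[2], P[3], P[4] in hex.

CFB decryption: P_i = C_i ⊕ E(K, C_{i−1}), with C_{−1} = IV.
Only C[0] changed, to 0x5. In CFB, a change in C_i flips the same bit in P_i and garbles P_{i+1}. Decrypting the received ciphertext:
P[0]: E(K, 0x1) = 0xB; 0x5 ⊕ 0xB = 0xE.
P[1]: E(K, 0x5) = 0xF; 0x0 ⊕ 0xF = 0xF.
P[2]: E(K, 0x0) = 0xA; 0x5 ⊕ 0xA = 0xF.
P[3]: E(K, 0x5) = 0xF; 0x0 ⊕ 0xF = 0xF.
P[4]: E(K, 0x0) = 0xA; 0x2 ⊕ 0xA = 0x8.
Blocks that differ from the original plaintext: P[0], P[1].

P[0] = 0xE, P[1] = 0xF, P[2] = 0xF, P[3] = 0xF, P[4] = 0x8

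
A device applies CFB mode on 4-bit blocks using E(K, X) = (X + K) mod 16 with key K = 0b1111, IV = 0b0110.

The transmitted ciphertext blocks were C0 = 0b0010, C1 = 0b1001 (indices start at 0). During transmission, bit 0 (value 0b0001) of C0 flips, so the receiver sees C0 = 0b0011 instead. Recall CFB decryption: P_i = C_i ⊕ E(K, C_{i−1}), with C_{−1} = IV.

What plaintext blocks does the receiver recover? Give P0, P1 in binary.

Only C0 changed, to 0b0011. In CFB, a change in C_i flips the same bit in P_i and garbles P_{i+1}. Decrypting the received ciphertext:
P0: E(K, 0b0110) = 0b0101; 0b0011 ⊕ 0b0101 = 0b0110.
P1: E(K, 0b0011) = 0b0010; 0b1001 ⊕ 0b0010 = 0b1011.
Blocks that differ from the original plaintext: P0, P1.

P0 = 0b0110, P1 = 0b1011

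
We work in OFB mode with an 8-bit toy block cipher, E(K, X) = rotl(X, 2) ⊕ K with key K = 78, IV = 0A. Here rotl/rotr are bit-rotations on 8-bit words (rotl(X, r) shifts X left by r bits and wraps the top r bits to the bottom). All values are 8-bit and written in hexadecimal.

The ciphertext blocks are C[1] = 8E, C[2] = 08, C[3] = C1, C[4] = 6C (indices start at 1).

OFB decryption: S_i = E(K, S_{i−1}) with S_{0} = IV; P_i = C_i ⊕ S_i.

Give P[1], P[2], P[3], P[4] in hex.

P[1] = DE, P[2] = 31, P[3] = 5D, P[4] = 66

P[1]: S = E(K, 0A) = 50; 8E ⊕ 50 = DE.
P[2]: S = E(K, 50) = 39; 08 ⊕ 39 = 31.
P[3]: S = E(K, 39) = 9C; C1 ⊕ 9C = 5D.
P[4]: S = E(K, 9C) = 0A; 6C ⊕ 0A = 66.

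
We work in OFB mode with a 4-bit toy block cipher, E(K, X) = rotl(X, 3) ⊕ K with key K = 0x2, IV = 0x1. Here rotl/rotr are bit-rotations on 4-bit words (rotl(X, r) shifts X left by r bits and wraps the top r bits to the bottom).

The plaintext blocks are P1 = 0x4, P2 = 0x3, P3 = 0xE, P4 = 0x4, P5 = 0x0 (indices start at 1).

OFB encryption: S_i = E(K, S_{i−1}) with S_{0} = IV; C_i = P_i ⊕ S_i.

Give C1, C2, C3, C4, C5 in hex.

C1: S = E(K, 0x1) = 0xA; 0x4 ⊕ 0xA = 0xE.
C2: S = E(K, 0xA) = 0x7; 0x3 ⊕ 0x7 = 0x4.
C3: S = E(K, 0x7) = 0x9; 0xE ⊕ 0x9 = 0x7.
C4: S = E(K, 0x9) = 0xE; 0x4 ⊕ 0xE = 0xA.
C5: S = E(K, 0xE) = 0x5; 0x0 ⊕ 0x5 = 0x5.

C1 = 0xE, C2 = 0x4, C3 = 0x7, C4 = 0xA, C5 = 0x5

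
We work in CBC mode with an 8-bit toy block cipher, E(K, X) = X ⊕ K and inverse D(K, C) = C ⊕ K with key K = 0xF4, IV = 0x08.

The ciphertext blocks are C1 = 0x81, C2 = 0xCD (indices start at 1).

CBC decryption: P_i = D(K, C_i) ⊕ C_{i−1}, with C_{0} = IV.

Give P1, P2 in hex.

P1: D(K, 0x81) = 0x75; 0x75 ⊕ 0x08 = 0x7D.
P2: D(K, 0xCD) = 0x39; 0x39 ⊕ 0x81 = 0xB8.

P1 = 0x7D, P2 = 0xB8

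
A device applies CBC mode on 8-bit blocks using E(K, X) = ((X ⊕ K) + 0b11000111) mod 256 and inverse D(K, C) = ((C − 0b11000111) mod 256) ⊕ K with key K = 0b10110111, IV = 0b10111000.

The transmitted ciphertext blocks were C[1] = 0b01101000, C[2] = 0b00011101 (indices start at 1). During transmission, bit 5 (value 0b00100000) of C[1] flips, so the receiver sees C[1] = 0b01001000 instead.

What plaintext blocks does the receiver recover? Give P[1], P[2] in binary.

P[1] = 0b10001110, P[2] = 0b10101001

CBC decryption: P_i = D(K, C_i) ⊕ C_{i−1}, with C_{0} = IV.
Only C[1] changed, to 0b01001000. In CBC, a change in C_i garbles P_i and flips the same bit in P_{i+1}. Decrypting the received ciphertext:
P[1]: D(K, 0b01001000) = 0b00110110; 0b00110110 ⊕ 0b10111000 = 0b10001110.
P[2]: D(K, 0b00011101) = 0b11100001; 0b11100001 ⊕ 0b01001000 = 0b10101001.
Blocks that differ from the original plaintext: P[1], P[2].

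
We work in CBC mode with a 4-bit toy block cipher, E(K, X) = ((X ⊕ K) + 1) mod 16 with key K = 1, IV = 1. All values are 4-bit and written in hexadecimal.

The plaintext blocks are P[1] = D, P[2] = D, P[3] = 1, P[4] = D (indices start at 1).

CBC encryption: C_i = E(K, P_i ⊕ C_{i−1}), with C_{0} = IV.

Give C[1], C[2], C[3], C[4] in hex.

C[1]: P[1] ⊕ 1 = C; E(K, C) = E.
C[2]: P[2] ⊕ E = 3; E(K, 3) = 3.
C[3]: P[3] ⊕ 3 = 2; E(K, 2) = 4.
C[4]: P[4] ⊕ 4 = 9; E(K, 9) = 9.

C[1] = E, C[2] = 3, C[3] = 4, C[4] = 9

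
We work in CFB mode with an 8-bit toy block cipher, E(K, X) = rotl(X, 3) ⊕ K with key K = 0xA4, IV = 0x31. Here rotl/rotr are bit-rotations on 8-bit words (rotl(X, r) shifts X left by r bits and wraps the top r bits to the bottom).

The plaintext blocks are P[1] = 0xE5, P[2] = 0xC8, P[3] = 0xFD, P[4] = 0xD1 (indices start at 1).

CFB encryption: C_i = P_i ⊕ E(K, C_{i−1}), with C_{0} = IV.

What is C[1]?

C[1]: E(K, 0x31) = 0x2D; 0xE5 ⊕ 0x2D = 0xC8.

C[1] = 0xC8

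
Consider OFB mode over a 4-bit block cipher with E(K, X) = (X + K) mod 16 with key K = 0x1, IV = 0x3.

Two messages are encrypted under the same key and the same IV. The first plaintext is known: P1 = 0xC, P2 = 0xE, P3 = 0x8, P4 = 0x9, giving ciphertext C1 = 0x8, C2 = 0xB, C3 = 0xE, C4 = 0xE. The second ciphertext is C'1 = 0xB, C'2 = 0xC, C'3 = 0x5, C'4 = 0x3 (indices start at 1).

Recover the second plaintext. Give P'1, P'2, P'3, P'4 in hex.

P'1 = 0xF, P'2 = 0x9, P'3 = 0x3, P'4 = 0x4

In OFB with a reused IV, both messages share the same keystream S_i, so C_i ⊕ C'_i = P_i ⊕ P'_i and thus P'_i = P_i ⊕ C_i ⊕ C'_i.
P'1: 0xC ⊕ 0x8 ⊕ 0xB = 0xF.
P'2: 0xE ⊕ 0xB ⊕ 0xC = 0x9.
P'3: 0x8 ⊕ 0xE ⊕ 0x5 = 0x3.
P'4: 0x9 ⊕ 0xE ⊕ 0x3 = 0x4.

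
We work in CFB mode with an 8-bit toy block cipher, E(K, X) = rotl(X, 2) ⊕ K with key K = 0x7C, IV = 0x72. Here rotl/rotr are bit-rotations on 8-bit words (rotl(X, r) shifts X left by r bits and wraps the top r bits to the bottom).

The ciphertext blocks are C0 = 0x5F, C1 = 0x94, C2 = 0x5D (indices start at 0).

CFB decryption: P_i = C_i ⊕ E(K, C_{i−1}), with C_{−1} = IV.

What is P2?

P2: E(K, 0x94) = 0x2E; 0x5D ⊕ 0x2E = 0x73.

P2 = 0x73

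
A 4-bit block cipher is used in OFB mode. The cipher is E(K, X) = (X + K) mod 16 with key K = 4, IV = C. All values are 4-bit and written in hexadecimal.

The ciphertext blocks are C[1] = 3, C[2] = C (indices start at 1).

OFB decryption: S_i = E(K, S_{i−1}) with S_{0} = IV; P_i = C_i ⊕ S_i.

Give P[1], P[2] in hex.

P[1] = 3, P[2] = 8

P[1]: S = E(K, C) = 0; 3 ⊕ 0 = 3.
P[2]: S = E(K, 0) = 4; C ⊕ 4 = 8.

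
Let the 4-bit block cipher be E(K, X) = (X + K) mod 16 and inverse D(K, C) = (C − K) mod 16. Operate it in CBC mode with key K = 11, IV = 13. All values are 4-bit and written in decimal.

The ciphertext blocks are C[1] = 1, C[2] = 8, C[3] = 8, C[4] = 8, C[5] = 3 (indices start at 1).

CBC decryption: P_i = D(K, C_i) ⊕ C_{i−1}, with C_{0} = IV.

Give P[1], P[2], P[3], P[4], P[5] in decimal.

P[1] = 11, P[2] = 12, P[3] = 5, P[4] = 5, P[5] = 0

P[1]: D(K, 1) = 6; 6 ⊕ 13 = 11.
P[2]: D(K, 8) = 13; 13 ⊕ 1 = 12.
P[3]: D(K, 8) = 13; 13 ⊕ 8 = 5.
P[4]: D(K, 8) = 13; 13 ⊕ 8 = 5.
P[5]: D(K, 3) = 8; 8 ⊕ 8 = 0.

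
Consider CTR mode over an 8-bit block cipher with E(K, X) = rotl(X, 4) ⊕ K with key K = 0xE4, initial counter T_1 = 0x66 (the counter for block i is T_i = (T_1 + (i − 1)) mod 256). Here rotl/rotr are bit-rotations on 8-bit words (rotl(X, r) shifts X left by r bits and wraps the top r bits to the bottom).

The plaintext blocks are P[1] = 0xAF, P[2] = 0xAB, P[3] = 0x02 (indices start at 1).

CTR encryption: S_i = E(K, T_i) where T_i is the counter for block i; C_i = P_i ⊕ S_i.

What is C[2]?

C[1]: T = 0x66, S = E(K, T) = 0x82; 0xAF ⊕ 0x82 = 0x2D.
C[2]: T = 0x67, S = E(K, T) = 0x92; 0xAB ⊕ 0x92 = 0x39.

C[2] = 0x39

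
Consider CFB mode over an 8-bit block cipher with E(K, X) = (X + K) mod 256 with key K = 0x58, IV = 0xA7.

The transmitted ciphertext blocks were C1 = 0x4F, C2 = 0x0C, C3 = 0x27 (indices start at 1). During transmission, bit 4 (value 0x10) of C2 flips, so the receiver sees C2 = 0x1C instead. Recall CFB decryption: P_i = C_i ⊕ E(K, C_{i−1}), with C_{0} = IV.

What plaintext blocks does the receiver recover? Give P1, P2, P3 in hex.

P1 = 0xB0, P2 = 0xBB, P3 = 0x53

Only C2 changed, to 0x1C. In CFB, a change in C_i flips the same bit in P_i and garbles P_{i+1}. Decrypting the received ciphertext:
P1: E(K, 0xA7) = 0xFF; 0x4F ⊕ 0xFF = 0xB0.
P2: E(K, 0x4F) = 0xA7; 0x1C ⊕ 0xA7 = 0xBB.
P3: E(K, 0x1C) = 0x74; 0x27 ⊕ 0x74 = 0x53.
Blocks that differ from the original plaintext: P2, P3.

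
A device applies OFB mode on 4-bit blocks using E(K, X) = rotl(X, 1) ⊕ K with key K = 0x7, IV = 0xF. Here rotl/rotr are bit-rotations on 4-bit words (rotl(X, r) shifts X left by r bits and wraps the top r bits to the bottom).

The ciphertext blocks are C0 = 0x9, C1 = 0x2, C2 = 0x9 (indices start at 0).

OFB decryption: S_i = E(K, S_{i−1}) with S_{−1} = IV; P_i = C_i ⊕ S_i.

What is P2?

P2 = 0x2

P0: S = E(K, 0xF) = 0x8; 0x9 ⊕ 0x8 = 0x1.
P1: S = E(K, 0x8) = 0x6; 0x2 ⊕ 0x6 = 0x4.
P2: S = E(K, 0x6) = 0xB; 0x9 ⊕ 0xB = 0x2.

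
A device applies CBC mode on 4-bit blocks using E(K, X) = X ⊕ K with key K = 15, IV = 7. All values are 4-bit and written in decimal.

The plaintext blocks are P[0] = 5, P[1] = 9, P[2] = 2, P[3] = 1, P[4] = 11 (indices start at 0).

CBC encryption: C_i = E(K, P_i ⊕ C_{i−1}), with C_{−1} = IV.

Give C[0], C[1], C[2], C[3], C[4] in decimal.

C[0]: P[0] ⊕ 7 = 2; E(K, 2) = 13.
C[1]: P[1] ⊕ 13 = 4; E(K, 4) = 11.
C[2]: P[2] ⊕ 11 = 9; E(K, 9) = 6.
C[3]: P[3] ⊕ 6 = 7; E(K, 7) = 8.
C[4]: P[4] ⊕ 8 = 3; E(K, 3) = 12.

C[0] = 13, C[1] = 11, C[2] = 6, C[3] = 8, C[4] = 12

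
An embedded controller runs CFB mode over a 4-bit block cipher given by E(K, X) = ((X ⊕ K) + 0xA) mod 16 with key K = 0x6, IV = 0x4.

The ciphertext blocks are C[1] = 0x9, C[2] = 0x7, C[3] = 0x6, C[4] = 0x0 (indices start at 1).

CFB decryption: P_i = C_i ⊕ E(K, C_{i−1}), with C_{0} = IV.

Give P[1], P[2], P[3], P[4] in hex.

P[1] = 0x5, P[2] = 0xE, P[3] = 0xD, P[4] = 0xA

P[1]: E(K, 0x4) = 0xC; 0x9 ⊕ 0xC = 0x5.
P[2]: E(K, 0x9) = 0x9; 0x7 ⊕ 0x9 = 0xE.
P[3]: E(K, 0x7) = 0xB; 0x6 ⊕ 0xB = 0xD.
P[4]: E(K, 0x6) = 0xA; 0x0 ⊕ 0xA = 0xA.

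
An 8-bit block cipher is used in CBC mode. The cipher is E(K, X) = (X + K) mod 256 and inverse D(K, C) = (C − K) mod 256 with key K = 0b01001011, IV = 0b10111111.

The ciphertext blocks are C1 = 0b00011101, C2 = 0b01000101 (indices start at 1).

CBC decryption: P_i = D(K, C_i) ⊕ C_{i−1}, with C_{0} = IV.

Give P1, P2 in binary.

P1 = 0b01101101, P2 = 0b11100111

P1: D(K, 0b00011101) = 0b11010010; 0b11010010 ⊕ 0b10111111 = 0b01101101.
P2: D(K, 0b01000101) = 0b11111010; 0b11111010 ⊕ 0b00011101 = 0b11100111.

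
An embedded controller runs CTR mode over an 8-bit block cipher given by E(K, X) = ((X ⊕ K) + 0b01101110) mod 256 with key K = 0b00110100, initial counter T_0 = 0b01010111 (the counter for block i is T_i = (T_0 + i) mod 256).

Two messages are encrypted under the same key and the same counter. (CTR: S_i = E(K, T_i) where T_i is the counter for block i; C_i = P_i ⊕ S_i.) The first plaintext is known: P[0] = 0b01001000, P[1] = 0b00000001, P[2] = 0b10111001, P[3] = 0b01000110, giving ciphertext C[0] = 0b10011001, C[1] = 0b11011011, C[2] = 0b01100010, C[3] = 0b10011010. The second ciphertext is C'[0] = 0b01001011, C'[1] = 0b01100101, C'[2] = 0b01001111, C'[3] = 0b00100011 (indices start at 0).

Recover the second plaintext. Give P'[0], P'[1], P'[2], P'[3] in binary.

In CTR with a reused counter, both messages share the same keystream S_i, so C_i ⊕ C'_i = P_i ⊕ P'_i and thus P'_i = P_i ⊕ C_i ⊕ C'_i.
P'[0]: 0b01001000 ⊕ 0b10011001 ⊕ 0b01001011 = 0b10011010.
P'[1]: 0b00000001 ⊕ 0b11011011 ⊕ 0b01100101 = 0b10111111.
P'[2]: 0b10111001 ⊕ 0b01100010 ⊕ 0b01001111 = 0b10010100.
P'[3]: 0b01000110 ⊕ 0b10011010 ⊕ 0b00100011 = 0b11111111.

P'[0] = 0b10011010, P'[1] = 0b10111111, P'[2] = 0b10010100, P'[3] = 0b11111111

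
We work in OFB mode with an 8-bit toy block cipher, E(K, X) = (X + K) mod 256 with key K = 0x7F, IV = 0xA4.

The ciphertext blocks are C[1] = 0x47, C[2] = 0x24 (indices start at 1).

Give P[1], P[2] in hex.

OFB decryption: S_i = E(K, S_{i−1}) with S_{0} = IV; P_i = C_i ⊕ S_i.
P[1]: S = E(K, 0xA4) = 0x23; 0x47 ⊕ 0x23 = 0x64.
P[2]: S = E(K, 0x23) = 0xA2; 0x24 ⊕ 0xA2 = 0x86.

P[1] = 0x64, P[2] = 0x86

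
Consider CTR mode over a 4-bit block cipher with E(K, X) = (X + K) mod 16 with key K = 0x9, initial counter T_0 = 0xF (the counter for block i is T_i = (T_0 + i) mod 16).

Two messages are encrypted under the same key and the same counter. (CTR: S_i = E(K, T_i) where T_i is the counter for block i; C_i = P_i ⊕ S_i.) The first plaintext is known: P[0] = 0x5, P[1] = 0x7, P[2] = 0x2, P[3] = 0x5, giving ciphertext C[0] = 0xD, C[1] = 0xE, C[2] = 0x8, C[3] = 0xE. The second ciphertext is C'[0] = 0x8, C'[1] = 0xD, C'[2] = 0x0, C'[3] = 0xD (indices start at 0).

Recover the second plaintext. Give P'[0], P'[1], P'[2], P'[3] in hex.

In CTR with a reused counter, both messages share the same keystream S_i, so C_i ⊕ C'_i = P_i ⊕ P'_i and thus P'_i = P_i ⊕ C_i ⊕ C'_i.
P'[0]: 0x5 ⊕ 0xD ⊕ 0x8 = 0x0.
P'[1]: 0x7 ⊕ 0xE ⊕ 0xD = 0x4.
P'[2]: 0x2 ⊕ 0x8 ⊕ 0x0 = 0xA.
P'[3]: 0x5 ⊕ 0xE ⊕ 0xD = 0x6.

P'[0] = 0x0, P'[1] = 0x4, P'[2] = 0xA, P'[3] = 0x6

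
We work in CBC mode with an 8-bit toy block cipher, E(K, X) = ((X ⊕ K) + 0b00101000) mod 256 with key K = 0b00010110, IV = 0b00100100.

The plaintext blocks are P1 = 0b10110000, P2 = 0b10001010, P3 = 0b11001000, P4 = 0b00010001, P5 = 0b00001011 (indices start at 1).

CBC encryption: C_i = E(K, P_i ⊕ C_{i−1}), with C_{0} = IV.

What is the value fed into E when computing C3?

C1: P1 ⊕ 0b00100100 = 0b10010100; E(K, 0b10010100) = 0b10101010.
C2: P2 ⊕ 0b10101010 = 0b00100000; E(K, 0b00100000) = 0b01011110.
C3: P3 ⊕ 0b01011110 = 0b10010110; E(K, 0b10010110) = 0b10101000.
So the input to E for block 3 is 0b10010110.

0b10010110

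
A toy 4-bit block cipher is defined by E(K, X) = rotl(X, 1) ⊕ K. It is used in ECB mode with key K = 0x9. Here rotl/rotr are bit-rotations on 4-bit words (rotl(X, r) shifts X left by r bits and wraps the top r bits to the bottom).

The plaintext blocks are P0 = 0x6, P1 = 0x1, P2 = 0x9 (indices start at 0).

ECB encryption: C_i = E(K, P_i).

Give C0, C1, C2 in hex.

C0: E(K, 0x6) = 0x5.
C1: E(K, 0x1) = 0xB.
C2: E(K, 0x9) = 0xA.

C0 = 0x5, C1 = 0xB, C2 = 0xA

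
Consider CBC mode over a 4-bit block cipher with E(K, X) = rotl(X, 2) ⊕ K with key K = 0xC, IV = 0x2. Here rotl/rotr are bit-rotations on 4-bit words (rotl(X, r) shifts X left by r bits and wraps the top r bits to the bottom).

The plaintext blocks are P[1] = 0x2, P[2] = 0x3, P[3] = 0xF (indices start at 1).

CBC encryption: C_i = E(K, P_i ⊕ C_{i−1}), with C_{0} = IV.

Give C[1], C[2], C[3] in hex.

C[1]: P[1] ⊕ 0x2 = 0x0; E(K, 0x0) = 0xC.
C[2]: P[2] ⊕ 0xC = 0xF; E(K, 0xF) = 0x3.
C[3]: P[3] ⊕ 0x3 = 0xC; E(K, 0xC) = 0xF.

C[1] = 0xC, C[2] = 0x3, C[3] = 0xF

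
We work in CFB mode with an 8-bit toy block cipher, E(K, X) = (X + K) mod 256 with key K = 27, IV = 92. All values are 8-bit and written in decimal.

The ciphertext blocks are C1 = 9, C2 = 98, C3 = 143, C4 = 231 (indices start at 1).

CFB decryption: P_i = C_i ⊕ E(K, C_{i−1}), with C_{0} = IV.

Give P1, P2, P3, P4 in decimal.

P1 = 126, P2 = 70, P3 = 242, P4 = 77

P1: E(K, 92) = 119; 9 ⊕ 119 = 126.
P2: E(K, 9) = 36; 98 ⊕ 36 = 70.
P3: E(K, 98) = 125; 143 ⊕ 125 = 242.
P4: E(K, 143) = 170; 231 ⊕ 170 = 77.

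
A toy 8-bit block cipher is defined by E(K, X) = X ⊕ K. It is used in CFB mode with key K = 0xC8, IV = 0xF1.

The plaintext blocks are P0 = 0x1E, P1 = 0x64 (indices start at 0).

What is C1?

C1 = 0x8B

CFB encryption: C_i = P_i ⊕ E(K, C_{i−1}), with C_{−1} = IV.
C0: E(K, 0xF1) = 0x39; 0x1E ⊕ 0x39 = 0x27.
C1: E(K, 0x27) = 0xEF; 0x64 ⊕ 0xEF = 0x8B.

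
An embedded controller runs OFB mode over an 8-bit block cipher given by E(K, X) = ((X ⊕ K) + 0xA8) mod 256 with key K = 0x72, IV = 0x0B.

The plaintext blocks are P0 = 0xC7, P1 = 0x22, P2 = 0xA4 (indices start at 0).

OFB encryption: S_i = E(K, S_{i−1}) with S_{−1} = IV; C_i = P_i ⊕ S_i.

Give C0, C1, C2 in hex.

C0 = 0xE6, C1 = 0xD9, C2 = 0x95

C0: S = E(K, 0x0B) = 0x21; 0xC7 ⊕ 0x21 = 0xE6.
C1: S = E(K, 0x21) = 0xFB; 0x22 ⊕ 0xFB = 0xD9.
C2: S = E(K, 0xFB) = 0x31; 0xA4 ⊕ 0x31 = 0x95.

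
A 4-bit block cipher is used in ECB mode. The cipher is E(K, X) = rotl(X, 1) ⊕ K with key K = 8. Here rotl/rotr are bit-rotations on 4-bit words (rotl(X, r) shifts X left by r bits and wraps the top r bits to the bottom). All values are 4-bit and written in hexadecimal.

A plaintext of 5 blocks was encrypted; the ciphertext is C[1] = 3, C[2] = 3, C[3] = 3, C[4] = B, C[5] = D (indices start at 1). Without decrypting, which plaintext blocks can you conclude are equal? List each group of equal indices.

P[1] = P[2] = P[3]

ECB encrypts each block independently with the same key, so equal ciphertext blocks imply equal plaintext blocks.
C[1] = C[2] = C[3] = 3, so P[1] = P[2] = P[3].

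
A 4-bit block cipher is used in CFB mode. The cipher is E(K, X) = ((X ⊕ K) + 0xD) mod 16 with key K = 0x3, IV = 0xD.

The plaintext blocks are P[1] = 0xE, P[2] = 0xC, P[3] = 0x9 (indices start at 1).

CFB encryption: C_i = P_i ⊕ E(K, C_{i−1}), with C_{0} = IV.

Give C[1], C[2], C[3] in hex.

C[1]: E(K, 0xD) = 0xB; 0xE ⊕ 0xB = 0x5.
C[2]: E(K, 0x5) = 0x3; 0xC ⊕ 0x3 = 0xF.
C[3]: E(K, 0xF) = 0x9; 0x9 ⊕ 0x9 = 0x0.

C[1] = 0x5, C[2] = 0xF, C[3] = 0x0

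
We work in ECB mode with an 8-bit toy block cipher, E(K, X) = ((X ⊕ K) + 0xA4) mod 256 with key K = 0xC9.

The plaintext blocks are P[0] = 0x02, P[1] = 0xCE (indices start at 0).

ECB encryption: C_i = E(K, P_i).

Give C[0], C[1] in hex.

C[0]: E(K, 0x02) = 0x6F.
C[1]: E(K, 0xCE) = 0xAB.

C[0] = 0x6F, C[1] = 0xAB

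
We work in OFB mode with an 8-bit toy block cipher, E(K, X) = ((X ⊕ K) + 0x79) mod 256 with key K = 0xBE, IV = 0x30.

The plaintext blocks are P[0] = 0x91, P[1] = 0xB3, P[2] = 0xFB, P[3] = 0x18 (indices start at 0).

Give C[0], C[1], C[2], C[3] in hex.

OFB encryption: S_i = E(K, S_{i−1}) with S_{−1} = IV; C_i = P_i ⊕ S_i.
C[0]: S = E(K, 0x30) = 0x07; 0x91 ⊕ 0x07 = 0x96.
C[1]: S = E(K, 0x07) = 0x32; 0xB3 ⊕ 0x32 = 0x81.
C[2]: S = E(K, 0x32) = 0x05; 0xFB ⊕ 0x05 = 0xFE.
C[3]: S = E(K, 0x05) = 0x34; 0x18 ⊕ 0x34 = 0x2C.

C[0] = 0x96, C[1] = 0x81, C[2] = 0xFE, C[3] = 0x2C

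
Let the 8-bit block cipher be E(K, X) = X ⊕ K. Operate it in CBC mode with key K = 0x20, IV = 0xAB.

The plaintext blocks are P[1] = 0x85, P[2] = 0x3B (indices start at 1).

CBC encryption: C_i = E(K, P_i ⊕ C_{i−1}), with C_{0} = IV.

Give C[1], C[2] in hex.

C[1] = 0x0E, C[2] = 0x15

C[1]: P[1] ⊕ 0xAB = 0x2E; E(K, 0x2E) = 0x0E.
C[2]: P[2] ⊕ 0x0E = 0x35; E(K, 0x35) = 0x15.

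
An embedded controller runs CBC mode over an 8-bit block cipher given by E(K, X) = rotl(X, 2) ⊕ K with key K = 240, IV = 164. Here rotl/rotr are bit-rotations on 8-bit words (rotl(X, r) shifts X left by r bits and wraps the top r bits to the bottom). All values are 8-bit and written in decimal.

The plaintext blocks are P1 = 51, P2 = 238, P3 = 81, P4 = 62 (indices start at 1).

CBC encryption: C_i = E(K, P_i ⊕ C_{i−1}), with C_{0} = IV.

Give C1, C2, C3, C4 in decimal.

C1: P1 ⊕ 164 = 151; E(K, 151) = 174.
C2: P2 ⊕ 174 = 64; E(K, 64) = 241.
C3: P3 ⊕ 241 = 160; E(K, 160) = 114.
C4: P4 ⊕ 114 = 76; E(K, 76) = 193.

C1 = 174, C2 = 241, C3 = 114, C4 = 193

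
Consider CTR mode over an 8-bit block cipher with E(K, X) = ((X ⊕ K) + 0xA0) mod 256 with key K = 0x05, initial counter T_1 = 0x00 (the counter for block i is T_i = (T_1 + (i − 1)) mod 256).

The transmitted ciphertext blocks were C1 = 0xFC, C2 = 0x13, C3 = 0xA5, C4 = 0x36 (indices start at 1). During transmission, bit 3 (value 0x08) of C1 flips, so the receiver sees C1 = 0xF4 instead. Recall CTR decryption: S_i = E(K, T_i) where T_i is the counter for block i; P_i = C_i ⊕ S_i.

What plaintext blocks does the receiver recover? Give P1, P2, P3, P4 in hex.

P1 = 0x51, P2 = 0xB7, P3 = 0x02, P4 = 0x90

Only C1 changed, to 0xF4. In CTR, a change in C_i flips the same bit in P_i only; the keystream is unaffected. Decrypting the received ciphertext:
P1: T = 0x00, S = E(K, T) = 0xA5; 0xF4 ⊕ 0xA5 = 0x51.
P2: T = 0x01, S = E(K, T) = 0xA4; 0x13 ⊕ 0xA4 = 0xB7.
P3: T = 0x02, S = E(K, T) = 0xA7; 0xA5 ⊕ 0xA7 = 0x02.
P4: T = 0x03, S = E(K, T) = 0xA6; 0x36 ⊕ 0xA6 = 0x90.
Blocks that differ from the original plaintext: P1.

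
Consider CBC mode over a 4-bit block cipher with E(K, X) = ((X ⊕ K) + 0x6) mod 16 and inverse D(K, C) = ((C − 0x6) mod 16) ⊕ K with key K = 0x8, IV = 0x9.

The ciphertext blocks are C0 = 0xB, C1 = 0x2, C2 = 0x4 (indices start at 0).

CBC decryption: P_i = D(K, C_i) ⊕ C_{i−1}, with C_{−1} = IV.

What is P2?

P2 = 0x4

P2: D(K, 0x4) = 0x6; 0x6 ⊕ 0x2 = 0x4.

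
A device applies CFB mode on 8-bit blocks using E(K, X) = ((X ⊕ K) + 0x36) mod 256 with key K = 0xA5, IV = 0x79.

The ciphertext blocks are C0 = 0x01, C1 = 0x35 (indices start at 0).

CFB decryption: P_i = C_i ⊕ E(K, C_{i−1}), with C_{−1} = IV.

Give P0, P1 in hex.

P0: E(K, 0x79) = 0x12; 0x01 ⊕ 0x12 = 0x13.
P1: E(K, 0x01) = 0xDA; 0x35 ⊕ 0xDA = 0xEF.

P0 = 0x13, P1 = 0xEF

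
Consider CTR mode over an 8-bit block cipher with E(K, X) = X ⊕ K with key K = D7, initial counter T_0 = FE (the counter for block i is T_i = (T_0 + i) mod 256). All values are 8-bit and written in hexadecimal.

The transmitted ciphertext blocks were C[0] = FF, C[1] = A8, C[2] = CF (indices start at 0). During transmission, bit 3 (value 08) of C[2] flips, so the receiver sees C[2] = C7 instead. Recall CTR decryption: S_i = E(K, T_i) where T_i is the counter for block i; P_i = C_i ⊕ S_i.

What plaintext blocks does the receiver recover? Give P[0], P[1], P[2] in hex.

P[0] = D6, P[1] = 80, P[2] = 10

Only C[2] changed, to C7. In CTR, a change in C_i flips the same bit in P_i only; the keystream is unaffected. Decrypting the received ciphertext:
P[0]: T = FE, S = E(K, T) = 29; FF ⊕ 29 = D6.
P[1]: T = FF, S = E(K, T) = 28; A8 ⊕ 28 = 80.
P[2]: T = 00, S = E(K, T) = D7; C7 ⊕ D7 = 10.
Blocks that differ from the original plaintext: P[2].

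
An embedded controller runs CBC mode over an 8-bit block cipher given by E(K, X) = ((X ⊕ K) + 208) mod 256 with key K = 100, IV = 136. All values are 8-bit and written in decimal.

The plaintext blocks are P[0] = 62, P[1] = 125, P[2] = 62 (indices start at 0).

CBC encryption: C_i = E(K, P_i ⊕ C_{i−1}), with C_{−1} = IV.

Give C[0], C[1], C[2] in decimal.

C[0] = 162, C[1] = 139, C[2] = 161

C[0]: P[0] ⊕ 136 = 182; E(K, 182) = 162.
C[1]: P[1] ⊕ 162 = 223; E(K, 223) = 139.
C[2]: P[2] ⊕ 139 = 181; E(K, 181) = 161.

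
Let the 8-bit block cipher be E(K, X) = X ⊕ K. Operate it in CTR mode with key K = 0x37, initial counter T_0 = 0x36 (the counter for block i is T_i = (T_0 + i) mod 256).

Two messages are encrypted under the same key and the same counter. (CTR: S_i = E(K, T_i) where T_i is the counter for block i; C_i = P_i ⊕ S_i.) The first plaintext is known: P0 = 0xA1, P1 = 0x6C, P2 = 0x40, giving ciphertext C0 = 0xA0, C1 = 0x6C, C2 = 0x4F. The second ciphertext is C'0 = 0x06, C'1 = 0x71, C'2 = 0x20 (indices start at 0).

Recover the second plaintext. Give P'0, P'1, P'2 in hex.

In CTR with a reused counter, both messages share the same keystream S_i, so C_i ⊕ C'_i = P_i ⊕ P'_i and thus P'_i = P_i ⊕ C_i ⊕ C'_i.
P'0: 0xA1 ⊕ 0xA0 ⊕ 0x06 = 0x07.
P'1: 0x6C ⊕ 0x6C ⊕ 0x71 = 0x71.
P'2: 0x40 ⊕ 0x4F ⊕ 0x20 = 0x2F.

P'0 = 0x07, P'1 = 0x71, P'2 = 0x2F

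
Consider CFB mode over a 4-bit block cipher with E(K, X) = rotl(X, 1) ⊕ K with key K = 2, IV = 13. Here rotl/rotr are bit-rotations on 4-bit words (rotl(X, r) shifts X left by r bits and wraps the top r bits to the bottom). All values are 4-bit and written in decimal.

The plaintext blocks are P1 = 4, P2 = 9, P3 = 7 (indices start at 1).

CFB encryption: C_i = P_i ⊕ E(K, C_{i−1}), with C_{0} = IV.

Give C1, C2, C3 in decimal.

C1 = 13, C2 = 0, C3 = 5

C1: E(K, 13) = 9; 4 ⊕ 9 = 13.
C2: E(K, 13) = 9; 9 ⊕ 9 = 0.
C3: E(K, 0) = 2; 7 ⊕ 2 = 5.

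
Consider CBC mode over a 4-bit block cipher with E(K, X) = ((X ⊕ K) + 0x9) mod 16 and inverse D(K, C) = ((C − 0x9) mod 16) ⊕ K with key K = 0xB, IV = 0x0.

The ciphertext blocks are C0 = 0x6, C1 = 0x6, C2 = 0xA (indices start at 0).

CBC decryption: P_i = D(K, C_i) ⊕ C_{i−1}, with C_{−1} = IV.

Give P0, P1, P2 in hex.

P0: D(K, 0x6) = 0x6; 0x6 ⊕ 0x0 = 0x6.
P1: D(K, 0x6) = 0x6; 0x6 ⊕ 0x6 = 0x0.
P2: D(K, 0xA) = 0xA; 0xA ⊕ 0x6 = 0xC.

P0 = 0x6, P1 = 0x0, P2 = 0xC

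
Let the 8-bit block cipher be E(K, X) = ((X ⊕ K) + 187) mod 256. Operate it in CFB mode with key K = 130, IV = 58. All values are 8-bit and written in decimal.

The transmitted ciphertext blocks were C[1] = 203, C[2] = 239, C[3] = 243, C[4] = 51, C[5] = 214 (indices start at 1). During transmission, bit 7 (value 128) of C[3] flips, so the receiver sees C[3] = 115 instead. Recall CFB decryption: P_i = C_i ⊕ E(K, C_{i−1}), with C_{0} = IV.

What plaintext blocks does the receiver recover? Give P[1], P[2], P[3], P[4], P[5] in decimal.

Only C[3] changed, to 115. In CFB, a change in C_i flips the same bit in P_i and garbles P_{i+1}. Decrypting the received ciphertext:
P[1]: E(K, 58) = 115; 203 ⊕ 115 = 184.
P[2]: E(K, 203) = 4; 239 ⊕ 4 = 235.
P[3]: E(K, 239) = 40; 115 ⊕ 40 = 91.
P[4]: E(K, 115) = 172; 51 ⊕ 172 = 159.
P[5]: E(K, 51) = 108; 214 ⊕ 108 = 186.
Blocks that differ from the original plaintext: P[3], P[4].

P[1] = 184, P[2] = 235, P[3] = 91, P[4] = 159, P[5] = 186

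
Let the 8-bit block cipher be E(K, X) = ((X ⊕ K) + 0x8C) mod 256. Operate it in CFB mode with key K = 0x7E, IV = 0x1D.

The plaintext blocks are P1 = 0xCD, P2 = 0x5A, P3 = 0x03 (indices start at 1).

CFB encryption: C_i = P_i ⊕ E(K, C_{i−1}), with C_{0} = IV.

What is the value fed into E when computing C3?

0xB2

C1: E(K, 0x1D) = 0xEF; 0xCD ⊕ 0xEF = 0x22.
C2: E(K, 0x22) = 0xE8; 0x5A ⊕ 0xE8 = 0xB2.
C3: E(K, 0xB2) = 0x58; 0x03 ⊕ 0x58 = 0x5B.
So the input to E for block 3 is 0xB2.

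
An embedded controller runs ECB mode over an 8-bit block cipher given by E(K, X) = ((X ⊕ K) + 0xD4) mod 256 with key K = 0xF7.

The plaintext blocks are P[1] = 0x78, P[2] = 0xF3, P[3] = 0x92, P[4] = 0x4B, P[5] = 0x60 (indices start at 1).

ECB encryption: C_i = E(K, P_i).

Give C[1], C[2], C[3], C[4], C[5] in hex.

C[1] = 0x63, C[2] = 0xD8, C[3] = 0x39, C[4] = 0x90, C[5] = 0x6B

C[1]: E(K, 0x78) = 0x63.
C[2]: E(K, 0xF3) = 0xD8.
C[3]: E(K, 0x92) = 0x39.
C[4]: E(K, 0x4B) = 0x90.
C[5]: E(K, 0x60) = 0x6B.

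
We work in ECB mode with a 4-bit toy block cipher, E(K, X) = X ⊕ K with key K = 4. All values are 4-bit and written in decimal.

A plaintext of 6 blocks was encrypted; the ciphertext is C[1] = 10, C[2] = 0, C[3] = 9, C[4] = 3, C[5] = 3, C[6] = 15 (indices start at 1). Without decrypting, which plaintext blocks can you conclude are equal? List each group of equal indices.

ECB encrypts each block independently with the same key, so equal ciphertext blocks imply equal plaintext blocks.
C[4] = C[5] = 3, so P[4] = P[5].

P[4] = P[5]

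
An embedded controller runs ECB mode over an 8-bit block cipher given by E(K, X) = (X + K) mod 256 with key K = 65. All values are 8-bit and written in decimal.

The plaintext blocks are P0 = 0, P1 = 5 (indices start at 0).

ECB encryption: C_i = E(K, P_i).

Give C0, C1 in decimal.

C0: E(K, 0) = 65.
C1: E(K, 5) = 70.

C0 = 65, C1 = 70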